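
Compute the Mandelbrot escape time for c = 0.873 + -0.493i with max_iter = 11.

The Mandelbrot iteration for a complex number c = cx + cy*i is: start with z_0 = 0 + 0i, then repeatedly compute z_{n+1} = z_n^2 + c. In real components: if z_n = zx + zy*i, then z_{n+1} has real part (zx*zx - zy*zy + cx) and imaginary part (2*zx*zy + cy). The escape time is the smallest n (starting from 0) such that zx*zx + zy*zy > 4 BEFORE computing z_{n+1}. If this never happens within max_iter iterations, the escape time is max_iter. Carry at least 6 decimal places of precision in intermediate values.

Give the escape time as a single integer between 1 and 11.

Answer: 3

Derivation:
z_0 = 0 + 0i, c = 0.8730 + -0.4930i
Iter 1: z = 0.8730 + -0.4930i, |z|^2 = 1.0052
Iter 2: z = 1.3921 + -1.3538i, |z|^2 = 3.7706
Iter 3: z = 0.9782 + -4.2621i, |z|^2 = 19.1226
Escaped at iteration 3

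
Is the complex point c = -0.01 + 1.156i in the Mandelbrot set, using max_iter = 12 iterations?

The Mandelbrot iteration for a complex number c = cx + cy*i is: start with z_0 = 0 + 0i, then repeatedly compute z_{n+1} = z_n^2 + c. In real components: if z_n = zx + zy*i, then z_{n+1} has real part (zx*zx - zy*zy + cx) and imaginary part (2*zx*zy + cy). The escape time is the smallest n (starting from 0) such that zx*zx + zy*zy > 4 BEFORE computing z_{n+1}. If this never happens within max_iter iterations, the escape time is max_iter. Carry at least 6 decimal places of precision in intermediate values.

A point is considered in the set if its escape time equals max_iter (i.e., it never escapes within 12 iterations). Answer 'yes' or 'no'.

z_0 = 0 + 0i, c = -0.0100 + 1.1560i
Iter 1: z = -0.0100 + 1.1560i, |z|^2 = 1.3364
Iter 2: z = -1.3462 + 1.1329i, |z|^2 = 3.0958
Iter 3: z = 0.5189 + -1.8942i, |z|^2 = 3.8575
Iter 4: z = -3.3289 + -0.8100i, |z|^2 = 11.7375
Escaped at iteration 4

Answer: no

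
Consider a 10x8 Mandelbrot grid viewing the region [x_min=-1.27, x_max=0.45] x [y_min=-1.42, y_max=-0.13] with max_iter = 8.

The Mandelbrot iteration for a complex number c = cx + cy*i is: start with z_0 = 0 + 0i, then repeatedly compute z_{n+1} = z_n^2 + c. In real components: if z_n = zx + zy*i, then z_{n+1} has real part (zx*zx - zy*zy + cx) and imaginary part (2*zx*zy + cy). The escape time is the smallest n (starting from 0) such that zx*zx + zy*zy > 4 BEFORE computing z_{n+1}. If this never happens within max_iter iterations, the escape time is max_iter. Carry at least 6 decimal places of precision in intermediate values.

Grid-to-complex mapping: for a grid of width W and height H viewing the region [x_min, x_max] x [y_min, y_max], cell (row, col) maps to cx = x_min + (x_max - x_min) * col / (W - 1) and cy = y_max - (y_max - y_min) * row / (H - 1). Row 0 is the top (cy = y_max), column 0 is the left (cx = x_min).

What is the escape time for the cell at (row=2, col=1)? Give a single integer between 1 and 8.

z_0 = 0 + 0i, c = -1.0789 + -0.4986i
Iter 1: z = -1.0789 + -0.4986i, |z|^2 = 1.4126
Iter 2: z = -0.1635 + 0.5772i, |z|^2 = 0.3599
Iter 3: z = -1.3854 + -0.6873i, |z|^2 = 2.3916
Iter 4: z = 0.3680 + 1.4057i, |z|^2 = 2.1114
Iter 5: z = -2.9195 + 0.5360i, |z|^2 = 8.8107
Escaped at iteration 5

Answer: 5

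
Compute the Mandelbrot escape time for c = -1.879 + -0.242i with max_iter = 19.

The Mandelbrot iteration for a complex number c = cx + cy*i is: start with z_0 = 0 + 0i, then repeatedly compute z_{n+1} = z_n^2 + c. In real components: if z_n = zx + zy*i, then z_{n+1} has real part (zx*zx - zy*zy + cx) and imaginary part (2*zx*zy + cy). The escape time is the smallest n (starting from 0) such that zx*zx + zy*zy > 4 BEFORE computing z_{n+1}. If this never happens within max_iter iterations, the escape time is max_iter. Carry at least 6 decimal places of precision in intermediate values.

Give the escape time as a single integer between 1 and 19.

z_0 = 0 + 0i, c = -1.8790 + -0.2420i
Iter 1: z = -1.8790 + -0.2420i, |z|^2 = 3.5892
Iter 2: z = 1.5931 + 0.6674i, |z|^2 = 2.9834
Iter 3: z = 0.2134 + 1.8846i, |z|^2 = 3.5971
Iter 4: z = -5.3850 + 0.5624i, |z|^2 = 29.3145
Escaped at iteration 4

Answer: 4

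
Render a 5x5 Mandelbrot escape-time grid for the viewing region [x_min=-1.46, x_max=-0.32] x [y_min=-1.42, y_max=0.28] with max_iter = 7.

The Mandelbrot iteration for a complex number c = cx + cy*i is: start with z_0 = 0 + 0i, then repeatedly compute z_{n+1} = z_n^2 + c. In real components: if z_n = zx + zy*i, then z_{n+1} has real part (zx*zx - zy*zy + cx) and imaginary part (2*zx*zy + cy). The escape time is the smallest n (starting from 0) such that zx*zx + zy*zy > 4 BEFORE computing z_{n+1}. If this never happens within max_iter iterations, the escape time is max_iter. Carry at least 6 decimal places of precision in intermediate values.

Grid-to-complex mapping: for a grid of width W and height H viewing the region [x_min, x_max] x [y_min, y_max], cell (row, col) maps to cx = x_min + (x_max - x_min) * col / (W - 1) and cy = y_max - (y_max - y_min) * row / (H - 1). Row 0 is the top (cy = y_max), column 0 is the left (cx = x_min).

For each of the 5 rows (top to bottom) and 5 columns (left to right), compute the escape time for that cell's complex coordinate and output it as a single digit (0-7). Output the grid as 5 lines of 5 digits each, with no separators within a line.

(row=0, col=0): c = -1.4600 + 0.2800i → escape time 5
(row=0, col=1): c = -1.1750 + 0.2800i → escape time 7
(row=0, col=2): c = -0.8900 + 0.2800i → escape time 7
(row=0, col=3): c = -0.6050 + 0.2800i → escape time 7
(row=0, col=4): c = -0.3200 + 0.2800i → escape time 7
(row=1, col=0): c = -1.4600 + -0.1450i → escape time 7
(row=1, col=1): c = -1.1750 + -0.1450i → escape time 7
(row=1, col=2): c = -0.8900 + -0.1450i → escape time 7
(row=1, col=3): c = -0.6050 + -0.1450i → escape time 7
(row=1, col=4): c = -0.3200 + -0.1450i → escape time 7
(row=2, col=0): c = -1.4600 + -0.5700i → escape time 3
(row=2, col=1): c = -1.1750 + -0.5700i → escape time 4
(row=2, col=2): c = -0.8900 + -0.5700i → escape time 5
(row=2, col=3): c = -0.6050 + -0.5700i → escape time 7
(row=2, col=4): c = -0.3200 + -0.5700i → escape time 7
(row=3, col=0): c = -1.4600 + -0.9950i → escape time 3
(row=3, col=1): c = -1.1750 + -0.9950i → escape time 3
(row=3, col=2): c = -0.8900 + -0.9950i → escape time 3
(row=3, col=3): c = -0.6050 + -0.9950i → escape time 4
(row=3, col=4): c = -0.3200 + -0.9950i → escape time 5
(row=4, col=0): c = -1.4600 + -1.4200i → escape time 1
(row=4, col=1): c = -1.1750 + -1.4200i → escape time 2
(row=4, col=2): c = -0.8900 + -1.4200i → escape time 2
(row=4, col=3): c = -0.6050 + -1.4200i → escape time 2
(row=4, col=4): c = -0.3200 + -1.4200i → escape time 2

Answer: 57777
77777
34577
33345
12222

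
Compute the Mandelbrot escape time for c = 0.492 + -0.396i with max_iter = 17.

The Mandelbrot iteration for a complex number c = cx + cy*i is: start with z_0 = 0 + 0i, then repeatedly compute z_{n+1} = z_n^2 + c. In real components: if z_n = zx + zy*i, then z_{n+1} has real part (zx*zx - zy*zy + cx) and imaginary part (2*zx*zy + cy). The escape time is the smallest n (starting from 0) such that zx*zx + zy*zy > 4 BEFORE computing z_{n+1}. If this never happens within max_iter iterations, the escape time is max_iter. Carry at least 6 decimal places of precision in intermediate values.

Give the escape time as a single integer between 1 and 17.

Answer: 5

Derivation:
z_0 = 0 + 0i, c = 0.4920 + -0.3960i
Iter 1: z = 0.4920 + -0.3960i, |z|^2 = 0.3989
Iter 2: z = 0.5772 + -0.7857i, |z|^2 = 0.9505
Iter 3: z = 0.2079 + -1.3030i, |z|^2 = 1.7412
Iter 4: z = -1.1627 + -0.9379i, |z|^2 = 2.2316
Iter 5: z = 0.9641 + 1.7850i, |z|^2 = 4.1159
Escaped at iteration 5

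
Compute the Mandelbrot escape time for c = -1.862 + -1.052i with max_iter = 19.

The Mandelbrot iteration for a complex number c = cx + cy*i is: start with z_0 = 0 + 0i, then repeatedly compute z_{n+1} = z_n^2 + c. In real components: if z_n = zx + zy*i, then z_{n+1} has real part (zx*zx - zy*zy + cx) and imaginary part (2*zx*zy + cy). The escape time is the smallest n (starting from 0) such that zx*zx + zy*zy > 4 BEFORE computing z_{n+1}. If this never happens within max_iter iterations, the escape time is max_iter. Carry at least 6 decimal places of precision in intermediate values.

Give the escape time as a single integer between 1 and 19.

z_0 = 0 + 0i, c = -1.8620 + -1.0520i
Iter 1: z = -1.8620 + -1.0520i, |z|^2 = 4.5737
Escaped at iteration 1

Answer: 1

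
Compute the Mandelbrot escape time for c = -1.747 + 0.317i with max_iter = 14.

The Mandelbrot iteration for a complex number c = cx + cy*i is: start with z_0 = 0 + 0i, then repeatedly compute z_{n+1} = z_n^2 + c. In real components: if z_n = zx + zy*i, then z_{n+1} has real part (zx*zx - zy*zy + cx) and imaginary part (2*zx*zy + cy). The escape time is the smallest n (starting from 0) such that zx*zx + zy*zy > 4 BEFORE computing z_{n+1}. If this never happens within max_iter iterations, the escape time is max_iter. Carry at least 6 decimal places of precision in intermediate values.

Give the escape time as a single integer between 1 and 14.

z_0 = 0 + 0i, c = -1.7470 + 0.3170i
Iter 1: z = -1.7470 + 0.3170i, |z|^2 = 3.1525
Iter 2: z = 1.2045 + -0.7906i, |z|^2 = 2.0759
Iter 3: z = -0.9212 + -1.5876i, |z|^2 = 3.3690
Iter 4: z = -3.4189 + 3.2419i, |z|^2 = 22.1984
Escaped at iteration 4

Answer: 4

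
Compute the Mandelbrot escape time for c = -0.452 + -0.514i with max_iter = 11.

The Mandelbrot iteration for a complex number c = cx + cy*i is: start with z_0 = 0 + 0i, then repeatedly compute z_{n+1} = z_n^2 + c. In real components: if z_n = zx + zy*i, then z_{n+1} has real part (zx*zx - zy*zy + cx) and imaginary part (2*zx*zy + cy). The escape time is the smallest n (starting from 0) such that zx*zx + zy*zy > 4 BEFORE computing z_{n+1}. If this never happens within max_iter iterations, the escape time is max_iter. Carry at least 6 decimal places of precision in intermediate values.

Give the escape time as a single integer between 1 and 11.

Answer: 11

Derivation:
z_0 = 0 + 0i, c = -0.4520 + -0.5140i
Iter 1: z = -0.4520 + -0.5140i, |z|^2 = 0.4685
Iter 2: z = -0.5119 + -0.0493i, |z|^2 = 0.2645
Iter 3: z = -0.1924 + -0.4635i, |z|^2 = 0.2518
Iter 4: z = -0.6298 + -0.3357i, |z|^2 = 0.5093
Iter 5: z = -0.1680 + -0.0912i, |z|^2 = 0.0365
Iter 6: z = -0.4321 + -0.4833i, |z|^2 = 0.4203
Iter 7: z = -0.4989 + -0.0963i, |z|^2 = 0.2582
Iter 8: z = -0.2123 + -0.4179i, |z|^2 = 0.2197
Iter 9: z = -0.5816 + -0.3365i, |z|^2 = 0.4514
Iter 10: z = -0.2270 + -0.1226i, |z|^2 = 0.0666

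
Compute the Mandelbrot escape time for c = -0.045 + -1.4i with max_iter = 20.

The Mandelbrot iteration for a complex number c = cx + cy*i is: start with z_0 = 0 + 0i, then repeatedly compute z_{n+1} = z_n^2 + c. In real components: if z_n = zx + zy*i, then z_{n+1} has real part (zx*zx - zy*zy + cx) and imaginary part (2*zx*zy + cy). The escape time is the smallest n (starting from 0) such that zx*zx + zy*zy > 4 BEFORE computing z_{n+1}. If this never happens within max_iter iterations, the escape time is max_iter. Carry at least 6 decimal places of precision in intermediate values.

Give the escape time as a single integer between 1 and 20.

Answer: 2

Derivation:
z_0 = 0 + 0i, c = -0.0450 + -1.4000i
Iter 1: z = -0.0450 + -1.4000i, |z|^2 = 1.9620
Iter 2: z = -2.0030 + -1.2740i, |z|^2 = 5.6350
Escaped at iteration 2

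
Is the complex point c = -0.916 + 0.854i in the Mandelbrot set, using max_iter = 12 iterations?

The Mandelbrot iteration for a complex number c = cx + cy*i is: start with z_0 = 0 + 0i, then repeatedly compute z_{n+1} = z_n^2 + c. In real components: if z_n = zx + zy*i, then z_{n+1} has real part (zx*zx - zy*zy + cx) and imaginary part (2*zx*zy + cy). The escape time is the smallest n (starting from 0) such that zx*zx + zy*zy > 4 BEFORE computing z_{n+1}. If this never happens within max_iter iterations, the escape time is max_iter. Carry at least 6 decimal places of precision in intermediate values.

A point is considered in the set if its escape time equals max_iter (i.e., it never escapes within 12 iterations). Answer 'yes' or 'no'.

z_0 = 0 + 0i, c = -0.9160 + 0.8540i
Iter 1: z = -0.9160 + 0.8540i, |z|^2 = 1.5684
Iter 2: z = -0.8063 + -0.7105i, |z|^2 = 1.1549
Iter 3: z = -0.7708 + 1.9997i, |z|^2 = 4.5931
Escaped at iteration 3

Answer: no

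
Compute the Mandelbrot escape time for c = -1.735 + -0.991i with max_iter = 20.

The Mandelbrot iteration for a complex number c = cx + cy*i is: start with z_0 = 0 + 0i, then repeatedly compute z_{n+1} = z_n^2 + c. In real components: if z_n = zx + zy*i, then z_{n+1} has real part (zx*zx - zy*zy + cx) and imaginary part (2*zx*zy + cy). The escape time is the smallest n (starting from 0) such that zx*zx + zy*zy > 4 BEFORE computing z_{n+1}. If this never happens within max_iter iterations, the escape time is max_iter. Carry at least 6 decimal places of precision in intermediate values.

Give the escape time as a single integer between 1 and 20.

z_0 = 0 + 0i, c = -1.7350 + -0.9910i
Iter 1: z = -1.7350 + -0.9910i, |z|^2 = 3.9923
Iter 2: z = 0.2931 + 2.4478i, |z|^2 = 6.0775
Escaped at iteration 2

Answer: 2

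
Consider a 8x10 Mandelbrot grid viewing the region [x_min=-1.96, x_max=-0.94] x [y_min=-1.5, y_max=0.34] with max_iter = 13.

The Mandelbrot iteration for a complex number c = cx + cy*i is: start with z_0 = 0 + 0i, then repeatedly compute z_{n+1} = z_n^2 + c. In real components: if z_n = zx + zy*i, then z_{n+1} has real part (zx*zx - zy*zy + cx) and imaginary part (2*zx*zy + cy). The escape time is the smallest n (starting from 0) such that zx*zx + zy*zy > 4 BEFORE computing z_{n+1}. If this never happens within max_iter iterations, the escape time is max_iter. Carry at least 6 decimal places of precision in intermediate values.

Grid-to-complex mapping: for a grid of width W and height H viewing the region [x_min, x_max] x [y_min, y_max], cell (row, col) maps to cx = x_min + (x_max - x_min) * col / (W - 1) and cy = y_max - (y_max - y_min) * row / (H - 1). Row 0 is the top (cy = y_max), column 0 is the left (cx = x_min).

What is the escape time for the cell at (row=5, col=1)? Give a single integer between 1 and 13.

z_0 = 0 + 0i, c = -1.8143 + -0.6822i
Iter 1: z = -1.8143 + -0.6822i, |z|^2 = 3.7571
Iter 2: z = 1.0119 + 1.7933i, |z|^2 = 4.2398
Escaped at iteration 2

Answer: 2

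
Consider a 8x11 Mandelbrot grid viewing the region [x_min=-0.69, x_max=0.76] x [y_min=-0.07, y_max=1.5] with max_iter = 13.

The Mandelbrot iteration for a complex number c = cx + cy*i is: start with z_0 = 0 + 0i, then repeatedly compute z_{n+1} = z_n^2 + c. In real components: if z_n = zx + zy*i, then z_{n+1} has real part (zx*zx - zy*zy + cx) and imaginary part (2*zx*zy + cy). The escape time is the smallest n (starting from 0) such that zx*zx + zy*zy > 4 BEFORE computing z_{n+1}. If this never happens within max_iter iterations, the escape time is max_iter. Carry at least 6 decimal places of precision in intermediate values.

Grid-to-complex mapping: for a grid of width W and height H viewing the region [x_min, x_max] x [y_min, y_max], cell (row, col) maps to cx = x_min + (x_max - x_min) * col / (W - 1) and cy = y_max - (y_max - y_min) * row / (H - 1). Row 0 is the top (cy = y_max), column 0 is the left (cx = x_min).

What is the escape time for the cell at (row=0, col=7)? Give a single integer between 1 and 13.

Answer: 2

Derivation:
z_0 = 0 + 0i, c = 0.7600 + 1.5000i
Iter 1: z = 0.7600 + 1.5000i, |z|^2 = 2.8276
Iter 2: z = -0.9124 + 3.7800i, |z|^2 = 15.1209
Escaped at iteration 2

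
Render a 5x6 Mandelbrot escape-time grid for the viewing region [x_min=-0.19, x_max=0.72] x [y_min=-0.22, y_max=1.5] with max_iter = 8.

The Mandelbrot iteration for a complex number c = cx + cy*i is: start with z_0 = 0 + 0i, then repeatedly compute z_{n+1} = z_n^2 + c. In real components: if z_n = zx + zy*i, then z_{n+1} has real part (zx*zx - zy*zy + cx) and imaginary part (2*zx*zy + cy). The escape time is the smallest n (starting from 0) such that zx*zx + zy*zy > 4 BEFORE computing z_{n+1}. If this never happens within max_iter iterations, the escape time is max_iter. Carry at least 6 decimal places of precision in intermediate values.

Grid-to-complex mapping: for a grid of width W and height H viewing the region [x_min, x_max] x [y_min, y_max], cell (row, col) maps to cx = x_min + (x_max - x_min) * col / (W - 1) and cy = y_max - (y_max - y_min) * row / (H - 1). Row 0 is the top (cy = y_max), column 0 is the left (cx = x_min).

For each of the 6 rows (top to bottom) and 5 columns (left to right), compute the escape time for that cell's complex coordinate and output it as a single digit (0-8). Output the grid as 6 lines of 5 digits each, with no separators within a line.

Answer: 22222
43222
88532
88853
88853
88853

Derivation:
(row=0, col=0): c = -0.1900 + 1.5000i → escape time 2
(row=0, col=1): c = 0.0375 + 1.5000i → escape time 2
(row=0, col=2): c = 0.2650 + 1.5000i → escape time 2
(row=0, col=3): c = 0.4925 + 1.5000i → escape time 2
(row=0, col=4): c = 0.7200 + 1.5000i → escape time 2
(row=1, col=0): c = -0.1900 + 1.1560i → escape time 4
(row=1, col=1): c = 0.0375 + 1.1560i → escape time 3
(row=1, col=2): c = 0.2650 + 1.1560i → escape time 2
(row=1, col=3): c = 0.4925 + 1.1560i → escape time 2
(row=1, col=4): c = 0.7200 + 1.1560i → escape time 2
(row=2, col=0): c = -0.1900 + 0.8120i → escape time 8
(row=2, col=1): c = 0.0375 + 0.8120i → escape time 8
(row=2, col=2): c = 0.2650 + 0.8120i → escape time 5
(row=2, col=3): c = 0.4925 + 0.8120i → escape time 3
(row=2, col=4): c = 0.7200 + 0.8120i → escape time 2
(row=3, col=0): c = -0.1900 + 0.4680i → escape time 8
(row=3, col=1): c = 0.0375 + 0.4680i → escape time 8
(row=3, col=2): c = 0.2650 + 0.4680i → escape time 8
(row=3, col=3): c = 0.4925 + 0.4680i → escape time 5
(row=3, col=4): c = 0.7200 + 0.4680i → escape time 3
(row=4, col=0): c = -0.1900 + 0.1240i → escape time 8
(row=4, col=1): c = 0.0375 + 0.1240i → escape time 8
(row=4, col=2): c = 0.2650 + 0.1240i → escape time 8
(row=4, col=3): c = 0.4925 + 0.1240i → escape time 5
(row=4, col=4): c = 0.7200 + 0.1240i → escape time 3
(row=5, col=0): c = -0.1900 + -0.2200i → escape time 8
(row=5, col=1): c = 0.0375 + -0.2200i → escape time 8
(row=5, col=2): c = 0.2650 + -0.2200i → escape time 8
(row=5, col=3): c = 0.4925 + -0.2200i → escape time 5
(row=5, col=4): c = 0.7200 + -0.2200i → escape time 3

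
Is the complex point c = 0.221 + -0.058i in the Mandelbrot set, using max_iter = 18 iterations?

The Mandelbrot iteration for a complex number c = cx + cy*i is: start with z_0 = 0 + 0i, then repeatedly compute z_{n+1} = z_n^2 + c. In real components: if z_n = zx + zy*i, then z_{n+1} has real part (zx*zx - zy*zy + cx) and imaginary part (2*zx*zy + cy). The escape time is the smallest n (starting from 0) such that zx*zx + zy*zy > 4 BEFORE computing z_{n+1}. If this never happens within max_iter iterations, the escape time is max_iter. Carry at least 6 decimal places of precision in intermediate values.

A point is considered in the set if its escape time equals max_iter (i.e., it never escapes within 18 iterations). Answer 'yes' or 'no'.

z_0 = 0 + 0i, c = 0.2210 + -0.0580i
Iter 1: z = 0.2210 + -0.0580i, |z|^2 = 0.0522
Iter 2: z = 0.2665 + -0.0836i, |z|^2 = 0.0780
Iter 3: z = 0.2850 + -0.1026i, |z|^2 = 0.0918
Iter 4: z = 0.2917 + -0.1165i, |z|^2 = 0.0987
Iter 5: z = 0.2925 + -0.1260i, |z|^2 = 0.1014
Iter 6: z = 0.2907 + -0.1317i, |z|^2 = 0.1019
Iter 7: z = 0.2882 + -0.1346i, |z|^2 = 0.1012
Iter 8: z = 0.2859 + -0.1356i, |z|^2 = 0.1001
Iter 9: z = 0.2844 + -0.1355i, |z|^2 = 0.0992
Iter 10: z = 0.2835 + -0.1351i, |z|^2 = 0.0986
Iter 11: z = 0.2831 + -0.1346i, |z|^2 = 0.0983
Iter 12: z = 0.2830 + -0.1342i, |z|^2 = 0.0981
Iter 13: z = 0.2831 + -0.1340i, |z|^2 = 0.0981
Iter 14: z = 0.2832 + -0.1339i, |z|^2 = 0.0981
Iter 15: z = 0.2833 + -0.1338i, |z|^2 = 0.0982
Iter 16: z = 0.2833 + -0.1338i, |z|^2 = 0.0982
Iter 17: z = 0.2834 + -0.1338i, |z|^2 = 0.0982
Did not escape in 18 iterations → in set

Answer: yes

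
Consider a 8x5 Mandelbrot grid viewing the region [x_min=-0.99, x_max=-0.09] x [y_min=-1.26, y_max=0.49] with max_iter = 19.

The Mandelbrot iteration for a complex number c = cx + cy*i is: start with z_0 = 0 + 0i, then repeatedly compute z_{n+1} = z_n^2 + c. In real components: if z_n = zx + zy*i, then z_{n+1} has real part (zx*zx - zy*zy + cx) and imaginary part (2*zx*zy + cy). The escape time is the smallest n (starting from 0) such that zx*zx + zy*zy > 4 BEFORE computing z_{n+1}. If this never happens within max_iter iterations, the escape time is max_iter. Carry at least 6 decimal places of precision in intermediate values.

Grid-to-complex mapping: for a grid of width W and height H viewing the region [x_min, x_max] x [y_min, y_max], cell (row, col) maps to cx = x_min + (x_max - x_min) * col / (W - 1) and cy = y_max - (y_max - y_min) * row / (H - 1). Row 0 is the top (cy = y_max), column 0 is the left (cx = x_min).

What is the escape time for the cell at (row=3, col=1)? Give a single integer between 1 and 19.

z_0 = 0 + 0i, c = -0.8614 + -0.8225i
Iter 1: z = -0.8614 + -0.8225i, |z|^2 = 1.4186
Iter 2: z = -0.7959 + 0.5945i, |z|^2 = 0.9869
Iter 3: z = -0.5815 + -1.7689i, |z|^2 = 3.4671
Iter 4: z = -3.6522 + 1.2347i, |z|^2 = 14.8631
Escaped at iteration 4

Answer: 4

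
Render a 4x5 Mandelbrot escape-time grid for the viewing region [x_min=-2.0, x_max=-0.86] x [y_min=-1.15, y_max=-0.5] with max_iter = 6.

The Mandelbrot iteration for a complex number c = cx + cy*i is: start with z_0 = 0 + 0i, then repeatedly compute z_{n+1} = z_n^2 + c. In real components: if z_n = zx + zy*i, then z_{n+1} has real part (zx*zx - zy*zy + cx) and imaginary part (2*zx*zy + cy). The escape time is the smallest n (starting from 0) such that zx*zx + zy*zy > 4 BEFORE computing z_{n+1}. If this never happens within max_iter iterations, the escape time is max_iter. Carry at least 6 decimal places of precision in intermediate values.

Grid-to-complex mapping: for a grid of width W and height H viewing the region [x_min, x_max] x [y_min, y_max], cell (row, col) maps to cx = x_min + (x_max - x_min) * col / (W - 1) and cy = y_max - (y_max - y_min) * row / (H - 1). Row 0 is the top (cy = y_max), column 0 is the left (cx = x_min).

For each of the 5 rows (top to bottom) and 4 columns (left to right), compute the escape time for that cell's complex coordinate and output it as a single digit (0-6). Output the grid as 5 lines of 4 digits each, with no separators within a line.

(row=0, col=0): c = -2.0000 + -0.5000i → escape time 1
(row=0, col=1): c = -1.6200 + -0.5000i → escape time 3
(row=0, col=2): c = -1.2400 + -0.5000i → escape time 4
(row=0, col=3): c = -0.8600 + -0.5000i → escape time 6
(row=1, col=0): c = -2.0000 + -0.6625i → escape time 1
(row=1, col=1): c = -1.6200 + -0.6625i → escape time 3
(row=1, col=2): c = -1.2400 + -0.6625i → escape time 3
(row=1, col=3): c = -0.8600 + -0.6625i → escape time 4
(row=2, col=0): c = -2.0000 + -0.8250i → escape time 1
(row=2, col=1): c = -1.6200 + -0.8250i → escape time 3
(row=2, col=2): c = -1.2400 + -0.8250i → escape time 3
(row=2, col=3): c = -0.8600 + -0.8250i → escape time 4
(row=3, col=0): c = -2.0000 + -0.9875i → escape time 1
(row=3, col=1): c = -1.6200 + -0.9875i → escape time 2
(row=3, col=2): c = -1.2400 + -0.9875i → escape time 3
(row=3, col=3): c = -0.8600 + -0.9875i → escape time 3
(row=4, col=0): c = -2.0000 + -1.1500i → escape time 1
(row=4, col=1): c = -1.6200 + -1.1500i → escape time 2
(row=4, col=2): c = -1.2400 + -1.1500i → escape time 3
(row=4, col=3): c = -0.8600 + -1.1500i → escape time 3

Answer: 1346
1334
1334
1233
1233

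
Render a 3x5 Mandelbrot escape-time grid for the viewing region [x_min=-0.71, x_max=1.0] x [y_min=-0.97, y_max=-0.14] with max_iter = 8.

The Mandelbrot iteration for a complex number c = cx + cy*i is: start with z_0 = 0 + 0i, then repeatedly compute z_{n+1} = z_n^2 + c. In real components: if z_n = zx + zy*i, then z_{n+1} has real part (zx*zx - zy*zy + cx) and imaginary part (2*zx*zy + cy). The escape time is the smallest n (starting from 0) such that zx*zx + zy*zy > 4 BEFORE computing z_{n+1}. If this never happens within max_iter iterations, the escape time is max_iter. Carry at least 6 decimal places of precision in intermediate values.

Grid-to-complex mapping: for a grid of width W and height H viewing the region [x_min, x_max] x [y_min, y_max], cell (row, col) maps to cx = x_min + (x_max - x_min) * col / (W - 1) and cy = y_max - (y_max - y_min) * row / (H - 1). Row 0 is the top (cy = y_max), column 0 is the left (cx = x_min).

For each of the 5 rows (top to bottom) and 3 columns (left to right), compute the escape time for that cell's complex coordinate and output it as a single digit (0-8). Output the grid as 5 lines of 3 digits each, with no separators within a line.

(row=0, col=0): c = -0.7100 + -0.1400i → escape time 8
(row=0, col=1): c = 0.1450 + -0.1400i → escape time 8
(row=0, col=2): c = 1.0000 + -0.1400i → escape time 2
(row=1, col=0): c = -0.7100 + -0.3475i → escape time 8
(row=1, col=1): c = 0.1450 + -0.3475i → escape time 8
(row=1, col=2): c = 1.0000 + -0.3475i → escape time 2
(row=2, col=0): c = -0.7100 + -0.5550i → escape time 6
(row=2, col=1): c = 0.1450 + -0.5550i → escape time 8
(row=2, col=2): c = 1.0000 + -0.5550i → escape time 2
(row=3, col=0): c = -0.7100 + -0.7625i → escape time 4
(row=3, col=1): c = 0.1450 + -0.7625i → escape time 6
(row=3, col=2): c = 1.0000 + -0.7625i → escape time 2
(row=4, col=0): c = -0.7100 + -0.9700i → escape time 4
(row=4, col=1): c = 0.1450 + -0.9700i → escape time 4
(row=4, col=2): c = 1.0000 + -0.9700i → escape time 2

Answer: 882
882
682
462
442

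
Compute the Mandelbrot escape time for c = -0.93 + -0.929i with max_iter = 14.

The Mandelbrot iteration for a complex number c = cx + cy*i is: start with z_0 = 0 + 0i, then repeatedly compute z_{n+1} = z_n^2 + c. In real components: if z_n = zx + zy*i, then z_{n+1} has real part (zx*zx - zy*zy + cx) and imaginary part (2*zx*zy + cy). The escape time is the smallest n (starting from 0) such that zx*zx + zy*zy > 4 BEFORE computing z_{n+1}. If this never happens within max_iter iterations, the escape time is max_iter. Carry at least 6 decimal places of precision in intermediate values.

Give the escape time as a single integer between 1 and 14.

Answer: 3

Derivation:
z_0 = 0 + 0i, c = -0.9300 + -0.9290i
Iter 1: z = -0.9300 + -0.9290i, |z|^2 = 1.7279
Iter 2: z = -0.9281 + 0.7989i, |z|^2 = 1.4998
Iter 3: z = -0.7069 + -2.4121i, |z|^2 = 6.3177
Escaped at iteration 3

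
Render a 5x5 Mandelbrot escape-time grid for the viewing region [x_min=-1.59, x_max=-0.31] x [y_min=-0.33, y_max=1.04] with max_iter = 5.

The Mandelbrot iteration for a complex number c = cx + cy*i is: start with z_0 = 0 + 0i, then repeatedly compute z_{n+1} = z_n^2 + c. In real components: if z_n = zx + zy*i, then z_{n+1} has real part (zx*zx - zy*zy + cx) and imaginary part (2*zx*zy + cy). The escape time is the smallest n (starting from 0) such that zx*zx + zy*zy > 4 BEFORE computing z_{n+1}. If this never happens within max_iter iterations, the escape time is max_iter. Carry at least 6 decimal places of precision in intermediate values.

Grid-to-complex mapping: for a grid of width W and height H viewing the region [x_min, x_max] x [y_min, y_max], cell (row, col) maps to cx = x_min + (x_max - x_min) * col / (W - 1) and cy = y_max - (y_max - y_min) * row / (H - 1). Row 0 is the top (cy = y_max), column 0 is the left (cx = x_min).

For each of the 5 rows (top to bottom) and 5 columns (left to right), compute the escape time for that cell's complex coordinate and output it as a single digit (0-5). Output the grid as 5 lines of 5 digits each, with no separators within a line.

Answer: 23335
33455
45555
55555
45555

Derivation:
(row=0, col=0): c = -1.5900 + 1.0400i → escape time 2
(row=0, col=1): c = -1.2700 + 1.0400i → escape time 3
(row=0, col=2): c = -0.9500 + 1.0400i → escape time 3
(row=0, col=3): c = -0.6300 + 1.0400i → escape time 3
(row=0, col=4): c = -0.3100 + 1.0400i → escape time 5
(row=1, col=0): c = -1.5900 + 0.6975i → escape time 3
(row=1, col=1): c = -1.2700 + 0.6975i → escape time 3
(row=1, col=2): c = -0.9500 + 0.6975i → escape time 4
(row=1, col=3): c = -0.6300 + 0.6975i → escape time 5
(row=1, col=4): c = -0.3100 + 0.6975i → escape time 5
(row=2, col=0): c = -1.5900 + 0.3550i → escape time 4
(row=2, col=1): c = -1.2700 + 0.3550i → escape time 5
(row=2, col=2): c = -0.9500 + 0.3550i → escape time 5
(row=2, col=3): c = -0.6300 + 0.3550i → escape time 5
(row=2, col=4): c = -0.3100 + 0.3550i → escape time 5
(row=3, col=0): c = -1.5900 + 0.0125i → escape time 5
(row=3, col=1): c = -1.2700 + 0.0125i → escape time 5
(row=3, col=2): c = -0.9500 + 0.0125i → escape time 5
(row=3, col=3): c = -0.6300 + 0.0125i → escape time 5
(row=3, col=4): c = -0.3100 + 0.0125i → escape time 5
(row=4, col=0): c = -1.5900 + -0.3300i → escape time 4
(row=4, col=1): c = -1.2700 + -0.3300i → escape time 5
(row=4, col=2): c = -0.9500 + -0.3300i → escape time 5
(row=4, col=3): c = -0.6300 + -0.3300i → escape time 5
(row=4, col=4): c = -0.3100 + -0.3300i → escape time 5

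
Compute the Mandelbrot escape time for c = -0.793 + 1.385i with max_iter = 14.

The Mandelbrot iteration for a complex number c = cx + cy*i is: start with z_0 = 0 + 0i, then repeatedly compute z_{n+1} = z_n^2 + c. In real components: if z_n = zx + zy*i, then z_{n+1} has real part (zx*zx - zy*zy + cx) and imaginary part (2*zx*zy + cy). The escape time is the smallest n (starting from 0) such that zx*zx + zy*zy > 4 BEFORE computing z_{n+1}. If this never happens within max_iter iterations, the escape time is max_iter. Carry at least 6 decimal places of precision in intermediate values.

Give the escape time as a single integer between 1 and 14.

Answer: 2

Derivation:
z_0 = 0 + 0i, c = -0.7930 + 1.3850i
Iter 1: z = -0.7930 + 1.3850i, |z|^2 = 2.5471
Iter 2: z = -2.0824 + -0.8116i, |z|^2 = 4.9950
Escaped at iteration 2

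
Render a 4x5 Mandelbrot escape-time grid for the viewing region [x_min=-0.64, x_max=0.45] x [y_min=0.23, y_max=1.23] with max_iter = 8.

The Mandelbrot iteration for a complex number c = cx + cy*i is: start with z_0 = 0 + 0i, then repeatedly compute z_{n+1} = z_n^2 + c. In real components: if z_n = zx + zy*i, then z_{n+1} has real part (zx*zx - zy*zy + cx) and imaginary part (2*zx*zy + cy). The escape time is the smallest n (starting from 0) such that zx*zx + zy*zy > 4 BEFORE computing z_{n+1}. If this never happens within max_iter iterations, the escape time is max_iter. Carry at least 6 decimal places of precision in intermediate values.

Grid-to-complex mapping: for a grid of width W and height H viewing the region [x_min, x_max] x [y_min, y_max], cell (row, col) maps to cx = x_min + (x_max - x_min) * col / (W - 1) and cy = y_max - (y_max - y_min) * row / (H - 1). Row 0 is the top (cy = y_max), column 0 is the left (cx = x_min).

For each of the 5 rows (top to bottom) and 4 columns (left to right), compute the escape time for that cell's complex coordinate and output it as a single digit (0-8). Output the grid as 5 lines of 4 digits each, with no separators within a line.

(row=0, col=0): c = -0.6400 + 1.2300i → escape time 3
(row=0, col=1): c = -0.2767 + 1.2300i → escape time 3
(row=0, col=2): c = 0.0867 + 1.2300i → escape time 2
(row=0, col=3): c = 0.4500 + 1.2300i → escape time 2
(row=1, col=0): c = -0.6400 + 0.9800i → escape time 4
(row=1, col=1): c = -0.2767 + 0.9800i → escape time 5
(row=1, col=2): c = 0.0867 + 0.9800i → escape time 4
(row=1, col=3): c = 0.4500 + 0.9800i → escape time 3
(row=2, col=0): c = -0.6400 + 0.7300i → escape time 5
(row=2, col=1): c = -0.2767 + 0.7300i → escape time 8
(row=2, col=2): c = 0.0867 + 0.7300i → escape time 8
(row=2, col=3): c = 0.4500 + 0.7300i → escape time 4
(row=3, col=0): c = -0.6400 + 0.4800i → escape time 8
(row=3, col=1): c = -0.2767 + 0.4800i → escape time 8
(row=3, col=2): c = 0.0867 + 0.4800i → escape time 8
(row=3, col=3): c = 0.4500 + 0.4800i → escape time 6
(row=4, col=0): c = -0.6400 + 0.2300i → escape time 8
(row=4, col=1): c = -0.2767 + 0.2300i → escape time 8
(row=4, col=2): c = 0.0867 + 0.2300i → escape time 8
(row=4, col=3): c = 0.4500 + 0.2300i → escape time 8

Answer: 3322
4543
5884
8886
8888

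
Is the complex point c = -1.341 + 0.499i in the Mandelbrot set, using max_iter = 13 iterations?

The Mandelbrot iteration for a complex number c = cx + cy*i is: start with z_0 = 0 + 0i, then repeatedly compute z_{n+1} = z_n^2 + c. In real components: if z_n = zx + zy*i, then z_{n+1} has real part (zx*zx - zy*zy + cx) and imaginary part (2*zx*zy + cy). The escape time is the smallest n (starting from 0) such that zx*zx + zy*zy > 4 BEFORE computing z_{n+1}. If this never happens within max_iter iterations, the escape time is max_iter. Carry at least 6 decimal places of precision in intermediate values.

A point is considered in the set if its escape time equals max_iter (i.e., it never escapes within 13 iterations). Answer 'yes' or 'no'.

Answer: no

Derivation:
z_0 = 0 + 0i, c = -1.3410 + 0.4990i
Iter 1: z = -1.3410 + 0.4990i, |z|^2 = 2.0473
Iter 2: z = 0.2083 + -0.8393i, |z|^2 = 0.7478
Iter 3: z = -2.0021 + 0.1494i, |z|^2 = 4.0306
Escaped at iteration 3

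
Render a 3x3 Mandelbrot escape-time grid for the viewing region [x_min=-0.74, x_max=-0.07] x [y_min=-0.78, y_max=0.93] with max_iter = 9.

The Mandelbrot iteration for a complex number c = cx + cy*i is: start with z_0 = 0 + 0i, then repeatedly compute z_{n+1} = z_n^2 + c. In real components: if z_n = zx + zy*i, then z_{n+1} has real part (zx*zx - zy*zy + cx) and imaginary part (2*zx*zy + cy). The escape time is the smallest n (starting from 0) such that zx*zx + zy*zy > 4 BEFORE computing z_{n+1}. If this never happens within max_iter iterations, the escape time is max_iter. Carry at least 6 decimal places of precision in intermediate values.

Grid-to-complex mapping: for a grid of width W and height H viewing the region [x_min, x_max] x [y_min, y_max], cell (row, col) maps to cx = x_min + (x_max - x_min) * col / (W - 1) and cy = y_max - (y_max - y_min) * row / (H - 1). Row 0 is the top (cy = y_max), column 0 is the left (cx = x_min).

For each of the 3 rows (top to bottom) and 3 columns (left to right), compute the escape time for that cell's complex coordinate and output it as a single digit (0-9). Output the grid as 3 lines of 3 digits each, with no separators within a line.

(row=0, col=0): c = -0.7400 + 0.9300i → escape time 4
(row=0, col=1): c = -0.4050 + 0.9300i → escape time 5
(row=0, col=2): c = -0.0700 + 0.9300i → escape time 9
(row=1, col=0): c = -0.7400 + 0.0750i → escape time 9
(row=1, col=1): c = -0.4050 + 0.0750i → escape time 9
(row=1, col=2): c = -0.0700 + 0.0750i → escape time 9
(row=2, col=0): c = -0.7400 + -0.7800i → escape time 4
(row=2, col=1): c = -0.4050 + -0.7800i → escape time 6
(row=2, col=2): c = -0.0700 + -0.7800i → escape time 9

Answer: 459
999
469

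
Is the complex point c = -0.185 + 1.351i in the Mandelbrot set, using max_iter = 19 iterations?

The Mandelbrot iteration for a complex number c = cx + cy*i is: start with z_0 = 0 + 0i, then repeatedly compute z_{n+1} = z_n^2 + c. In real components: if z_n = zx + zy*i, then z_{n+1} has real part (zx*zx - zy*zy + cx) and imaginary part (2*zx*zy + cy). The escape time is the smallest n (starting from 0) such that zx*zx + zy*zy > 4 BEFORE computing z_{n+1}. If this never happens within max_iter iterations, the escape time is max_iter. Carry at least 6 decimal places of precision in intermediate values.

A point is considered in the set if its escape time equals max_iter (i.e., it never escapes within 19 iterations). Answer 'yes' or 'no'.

z_0 = 0 + 0i, c = -0.1850 + 1.3510i
Iter 1: z = -0.1850 + 1.3510i, |z|^2 = 1.8594
Iter 2: z = -1.9760 + 0.8511i, |z|^2 = 4.6289
Escaped at iteration 2

Answer: no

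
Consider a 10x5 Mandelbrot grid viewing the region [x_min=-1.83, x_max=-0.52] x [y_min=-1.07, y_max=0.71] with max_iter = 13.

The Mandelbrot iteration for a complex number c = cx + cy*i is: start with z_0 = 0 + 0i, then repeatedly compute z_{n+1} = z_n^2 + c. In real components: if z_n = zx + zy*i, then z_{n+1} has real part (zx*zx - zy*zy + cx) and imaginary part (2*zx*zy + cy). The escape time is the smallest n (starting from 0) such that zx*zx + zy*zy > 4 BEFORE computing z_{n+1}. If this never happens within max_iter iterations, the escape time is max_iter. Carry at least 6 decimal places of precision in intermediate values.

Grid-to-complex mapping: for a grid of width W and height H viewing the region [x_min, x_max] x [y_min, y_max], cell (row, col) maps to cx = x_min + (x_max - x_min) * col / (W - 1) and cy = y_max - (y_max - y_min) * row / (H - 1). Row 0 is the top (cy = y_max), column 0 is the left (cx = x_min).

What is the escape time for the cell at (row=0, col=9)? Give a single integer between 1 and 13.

Answer: 8

Derivation:
z_0 = 0 + 0i, c = -0.5200 + 0.7100i
Iter 1: z = -0.5200 + 0.7100i, |z|^2 = 0.7745
Iter 2: z = -0.7537 + -0.0284i, |z|^2 = 0.5689
Iter 3: z = 0.0473 + 0.7528i, |z|^2 = 0.5690
Iter 4: z = -1.0845 + 0.7812i, |z|^2 = 1.7863
Iter 5: z = 0.0459 + -0.9843i, |z|^2 = 0.9710
Iter 6: z = -1.4867 + 0.6196i, |z|^2 = 2.5943
Iter 7: z = 1.3065 + -1.1324i, |z|^2 = 2.9892
Iter 8: z = -0.0953 + -2.2489i, |z|^2 = 5.0665
Escaped at iteration 8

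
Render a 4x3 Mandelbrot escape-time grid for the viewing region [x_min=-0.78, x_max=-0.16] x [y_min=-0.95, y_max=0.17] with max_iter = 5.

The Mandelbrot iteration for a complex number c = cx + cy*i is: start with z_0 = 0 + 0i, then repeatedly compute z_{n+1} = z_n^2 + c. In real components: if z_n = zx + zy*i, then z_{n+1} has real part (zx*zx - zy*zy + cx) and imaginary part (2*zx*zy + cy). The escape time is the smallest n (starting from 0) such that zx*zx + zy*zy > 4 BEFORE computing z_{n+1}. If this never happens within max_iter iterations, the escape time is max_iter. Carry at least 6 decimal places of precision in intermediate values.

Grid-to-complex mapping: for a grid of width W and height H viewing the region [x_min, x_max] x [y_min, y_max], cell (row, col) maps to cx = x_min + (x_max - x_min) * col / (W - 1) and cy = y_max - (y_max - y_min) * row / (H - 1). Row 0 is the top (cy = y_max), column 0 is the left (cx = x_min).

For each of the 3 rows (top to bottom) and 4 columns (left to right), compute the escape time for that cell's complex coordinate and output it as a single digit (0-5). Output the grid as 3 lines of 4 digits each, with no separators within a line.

(row=0, col=0): c = -0.7800 + 0.1700i → escape time 5
(row=0, col=1): c = -0.5733 + 0.1700i → escape time 5
(row=0, col=2): c = -0.3667 + 0.1700i → escape time 5
(row=0, col=3): c = -0.1600 + 0.1700i → escape time 5
(row=1, col=0): c = -0.7800 + -0.3900i → escape time 5
(row=1, col=1): c = -0.5733 + -0.3900i → escape time 5
(row=1, col=2): c = -0.3667 + -0.3900i → escape time 5
(row=1, col=3): c = -0.1600 + -0.3900i → escape time 5
(row=2, col=0): c = -0.7800 + -0.9500i → escape time 3
(row=2, col=1): c = -0.5733 + -0.9500i → escape time 4
(row=2, col=2): c = -0.3667 + -0.9500i → escape time 5
(row=2, col=3): c = -0.1600 + -0.9500i → escape time 5

Answer: 5555
5555
3455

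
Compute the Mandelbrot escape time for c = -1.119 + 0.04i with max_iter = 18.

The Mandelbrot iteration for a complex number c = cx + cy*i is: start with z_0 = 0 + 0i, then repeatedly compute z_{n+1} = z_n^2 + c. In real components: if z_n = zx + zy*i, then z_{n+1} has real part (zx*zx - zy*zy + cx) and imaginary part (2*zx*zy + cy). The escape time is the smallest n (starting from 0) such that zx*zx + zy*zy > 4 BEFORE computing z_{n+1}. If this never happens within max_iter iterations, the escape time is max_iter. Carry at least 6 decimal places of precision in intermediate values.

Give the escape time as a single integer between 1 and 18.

z_0 = 0 + 0i, c = -1.1190 + 0.0400i
Iter 1: z = -1.1190 + 0.0400i, |z|^2 = 1.2538
Iter 2: z = 0.1316 + -0.0495i, |z|^2 = 0.0198
Iter 3: z = -1.1041 + 0.0270i, |z|^2 = 1.2199
Iter 4: z = 0.0994 + -0.0196i, |z|^2 = 0.0103
Iter 5: z = -1.1095 + 0.0361i, |z|^2 = 1.2323
Iter 6: z = 0.1107 + -0.0401i, |z|^2 = 0.0139
Iter 7: z = -1.1084 + 0.0311i, |z|^2 = 1.2294
Iter 8: z = 0.1085 + -0.0290i, |z|^2 = 0.0126
Iter 9: z = -1.1081 + 0.0337i, |z|^2 = 1.2290
Iter 10: z = 0.1077 + -0.0347i, |z|^2 = 0.0128
Iter 11: z = -1.1086 + 0.0325i, |z|^2 = 1.2301
Iter 12: z = 0.1090 + -0.0321i, |z|^2 = 0.0129
Iter 13: z = -1.1082 + 0.0330i, |z|^2 = 1.2291
Iter 14: z = 0.1079 + -0.0331i, |z|^2 = 0.0127
Iter 15: z = -1.1084 + 0.0328i, |z|^2 = 1.2297
Iter 16: z = 0.1086 + -0.0328i, |z|^2 = 0.0129
Iter 17: z = -1.1083 + 0.0329i, |z|^2 = 1.2294

Answer: 18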